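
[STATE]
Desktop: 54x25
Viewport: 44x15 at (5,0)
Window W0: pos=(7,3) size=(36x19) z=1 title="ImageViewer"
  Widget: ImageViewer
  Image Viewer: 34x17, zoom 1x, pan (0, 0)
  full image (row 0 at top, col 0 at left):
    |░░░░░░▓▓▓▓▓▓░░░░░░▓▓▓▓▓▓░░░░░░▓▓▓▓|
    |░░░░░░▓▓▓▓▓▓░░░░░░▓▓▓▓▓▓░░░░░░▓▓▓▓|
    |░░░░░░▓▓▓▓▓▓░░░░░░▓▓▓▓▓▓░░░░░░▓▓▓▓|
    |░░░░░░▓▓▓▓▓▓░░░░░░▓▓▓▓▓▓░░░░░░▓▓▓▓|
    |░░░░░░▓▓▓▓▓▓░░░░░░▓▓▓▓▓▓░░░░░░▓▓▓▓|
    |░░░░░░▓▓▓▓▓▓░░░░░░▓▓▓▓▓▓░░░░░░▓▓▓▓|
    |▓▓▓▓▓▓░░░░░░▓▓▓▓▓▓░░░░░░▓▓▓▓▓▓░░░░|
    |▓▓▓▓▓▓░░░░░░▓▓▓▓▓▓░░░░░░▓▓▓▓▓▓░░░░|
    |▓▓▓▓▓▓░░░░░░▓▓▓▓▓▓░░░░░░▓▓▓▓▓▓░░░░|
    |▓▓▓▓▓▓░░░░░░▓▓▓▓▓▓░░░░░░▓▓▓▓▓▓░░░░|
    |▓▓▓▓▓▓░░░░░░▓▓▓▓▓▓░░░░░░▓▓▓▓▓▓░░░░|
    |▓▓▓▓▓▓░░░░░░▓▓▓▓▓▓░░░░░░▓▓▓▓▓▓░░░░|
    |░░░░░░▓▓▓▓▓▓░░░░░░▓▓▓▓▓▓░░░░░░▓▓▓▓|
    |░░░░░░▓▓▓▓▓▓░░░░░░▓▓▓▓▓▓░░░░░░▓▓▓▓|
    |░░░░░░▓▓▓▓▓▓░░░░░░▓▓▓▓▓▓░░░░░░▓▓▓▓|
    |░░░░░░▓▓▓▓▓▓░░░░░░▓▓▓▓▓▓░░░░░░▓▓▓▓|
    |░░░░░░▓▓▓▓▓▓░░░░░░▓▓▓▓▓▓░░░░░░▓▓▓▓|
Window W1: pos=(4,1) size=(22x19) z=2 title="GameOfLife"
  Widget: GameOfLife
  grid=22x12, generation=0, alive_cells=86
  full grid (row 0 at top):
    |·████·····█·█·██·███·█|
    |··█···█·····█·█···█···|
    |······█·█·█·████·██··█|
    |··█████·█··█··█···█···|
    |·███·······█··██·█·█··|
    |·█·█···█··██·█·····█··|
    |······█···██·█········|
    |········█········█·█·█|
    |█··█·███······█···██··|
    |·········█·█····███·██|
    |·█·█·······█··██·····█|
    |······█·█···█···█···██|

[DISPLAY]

                                            
━━━━━━━━━━━━━━━━━━━━┓                       
 GameOfLife         ┃                       
────────────────────┨━━━━━━━━━━━━━━━━┓      
Gen: 0              ┃                ┃      
████·····█·█·██·███·┃────────────────┨      
·█···█·····█·█···█··┃▓▓▓▓▓▓░░░░░░▓▓▓▓┃      
·····█·█·█·████·██··┃▓▓▓▓▓▓░░░░░░▓▓▓▓┃      
·█████·█··█··█···█··┃▓▓▓▓▓▓░░░░░░▓▓▓▓┃      
███·······█··██·█·█·┃▓▓▓▓▓▓░░░░░░▓▓▓▓┃      
█·█···█··██·█·····█·┃▓▓▓▓▓▓░░░░░░▓▓▓▓┃      
·····█···██·█·······┃▓▓▓▓▓▓░░░░░░▓▓▓▓┃      
·······█········█·█·┃░░░░░░▓▓▓▓▓▓░░░░┃      
··█·███······█···██·┃░░░░░░▓▓▓▓▓▓░░░░┃      
········█·█····███·█┃░░░░░░▓▓▓▓▓▓░░░░┃      


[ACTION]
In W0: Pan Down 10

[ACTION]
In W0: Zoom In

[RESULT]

                                            
━━━━━━━━━━━━━━━━━━━━┓                       
 GameOfLife         ┃                       
────────────────────┨━━━━━━━━━━━━━━━━┓      
Gen: 0              ┃                ┃      
████·····█·█·██·███·┃────────────────┨      
·█···█·····█·█···█··┃▓▓▓▓▓▓░░░░░░░░░░┃      
·····█·█·█·████·██··┃▓▓▓▓▓▓░░░░░░░░░░┃      
·█████·█··█··█···█··┃░░░░░░▓▓▓▓▓▓▓▓▓▓┃      
███·······█··██·█·█·┃░░░░░░▓▓▓▓▓▓▓▓▓▓┃      
█·█···█··██·█·····█·┃░░░░░░▓▓▓▓▓▓▓▓▓▓┃      
·····█···██·█·······┃░░░░░░▓▓▓▓▓▓▓▓▓▓┃      
·······█········█·█·┃░░░░░░▓▓▓▓▓▓▓▓▓▓┃      
··█·███······█···██·┃░░░░░░▓▓▓▓▓▓▓▓▓▓┃      
········█·█····███·█┃░░░░░░▓▓▓▓▓▓▓▓▓▓┃      


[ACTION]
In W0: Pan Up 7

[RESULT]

                                            
━━━━━━━━━━━━━━━━━━━━┓                       
 GameOfLife         ┃                       
────────────────────┨━━━━━━━━━━━━━━━━┓      
Gen: 0              ┃                ┃      
████·····█·█·██·███·┃────────────────┨      
·█···█·····█·█···█··┃▓▓▓▓▓▓░░░░░░░░░░┃      
·····█·█·█·████·██··┃▓▓▓▓▓▓░░░░░░░░░░┃      
·█████·█··█··█···█··┃▓▓▓▓▓▓░░░░░░░░░░┃      
███·······█··██·█·█·┃▓▓▓▓▓▓░░░░░░░░░░┃      
█·█···█··██·█·····█·┃▓▓▓▓▓▓░░░░░░░░░░┃      
·····█···██·█·······┃▓▓▓▓▓▓░░░░░░░░░░┃      
·······█········█·█·┃▓▓▓▓▓▓░░░░░░░░░░┃      
··█·███······█···██·┃▓▓▓▓▓▓░░░░░░░░░░┃      
········█·█····███·█┃▓▓▓▓▓▓░░░░░░░░░░┃      


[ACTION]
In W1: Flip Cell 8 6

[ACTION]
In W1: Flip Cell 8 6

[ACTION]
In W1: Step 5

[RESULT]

                                            
━━━━━━━━━━━━━━━━━━━━┓                       
 GameOfLife         ┃                       
────────────────────┨━━━━━━━━━━━━━━━━┓      
Gen: 5              ┃                ┃      
·███··█··█···██·····┃────────────────┨      
█··██·█··█···█······┃▓▓▓▓▓▓░░░░░░░░░░┃      
·█·····██········███┃▓▓▓▓▓▓░░░░░░░░░░┃      
·█···███······█··█··┃▓▓▓▓▓▓░░░░░░░░░░┃      
█····██····██·██··█·┃▓▓▓▓▓▓░░░░░░░░░░┃      
············███···█·┃▓▓▓▓▓▓░░░░░░░░░░┃      
·····███··███·██·█··┃▓▓▓▓▓▓░░░░░░░░░░┃      
·····██··███··█··██·┃▓▓▓▓▓▓░░░░░░░░░░┃      
····██····██······██┃▓▓▓▓▓▓░░░░░░░░░░┃      
····██·██·██···██···┃▓▓▓▓▓▓░░░░░░░░░░┃      


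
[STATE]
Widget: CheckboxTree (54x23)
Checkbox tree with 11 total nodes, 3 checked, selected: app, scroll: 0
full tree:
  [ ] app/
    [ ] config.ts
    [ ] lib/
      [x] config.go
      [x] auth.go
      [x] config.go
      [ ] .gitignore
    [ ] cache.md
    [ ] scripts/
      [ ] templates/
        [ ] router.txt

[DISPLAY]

>[-] app/                                             
   [ ] config.ts                                      
   [-] lib/                                           
     [x] config.go                                    
     [x] auth.go                                      
     [x] config.go                                    
     [ ] .gitignore                                   
   [ ] cache.md                                       
   [ ] scripts/                                       
     [ ] templates/                                   
       [ ] router.txt                                 
                                                      
                                                      
                                                      
                                                      
                                                      
                                                      
                                                      
                                                      
                                                      
                                                      
                                                      
                                                      


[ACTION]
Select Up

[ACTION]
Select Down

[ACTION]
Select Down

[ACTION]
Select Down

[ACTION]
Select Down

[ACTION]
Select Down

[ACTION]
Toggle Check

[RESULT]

 [-] app/                                             
   [ ] config.ts                                      
   [-] lib/                                           
     [x] config.go                                    
     [x] auth.go                                      
>    [ ] config.go                                    
     [ ] .gitignore                                   
   [ ] cache.md                                       
   [ ] scripts/                                       
     [ ] templates/                                   
       [ ] router.txt                                 
                                                      
                                                      
                                                      
                                                      
                                                      
                                                      
                                                      
                                                      
                                                      
                                                      
                                                      
                                                      


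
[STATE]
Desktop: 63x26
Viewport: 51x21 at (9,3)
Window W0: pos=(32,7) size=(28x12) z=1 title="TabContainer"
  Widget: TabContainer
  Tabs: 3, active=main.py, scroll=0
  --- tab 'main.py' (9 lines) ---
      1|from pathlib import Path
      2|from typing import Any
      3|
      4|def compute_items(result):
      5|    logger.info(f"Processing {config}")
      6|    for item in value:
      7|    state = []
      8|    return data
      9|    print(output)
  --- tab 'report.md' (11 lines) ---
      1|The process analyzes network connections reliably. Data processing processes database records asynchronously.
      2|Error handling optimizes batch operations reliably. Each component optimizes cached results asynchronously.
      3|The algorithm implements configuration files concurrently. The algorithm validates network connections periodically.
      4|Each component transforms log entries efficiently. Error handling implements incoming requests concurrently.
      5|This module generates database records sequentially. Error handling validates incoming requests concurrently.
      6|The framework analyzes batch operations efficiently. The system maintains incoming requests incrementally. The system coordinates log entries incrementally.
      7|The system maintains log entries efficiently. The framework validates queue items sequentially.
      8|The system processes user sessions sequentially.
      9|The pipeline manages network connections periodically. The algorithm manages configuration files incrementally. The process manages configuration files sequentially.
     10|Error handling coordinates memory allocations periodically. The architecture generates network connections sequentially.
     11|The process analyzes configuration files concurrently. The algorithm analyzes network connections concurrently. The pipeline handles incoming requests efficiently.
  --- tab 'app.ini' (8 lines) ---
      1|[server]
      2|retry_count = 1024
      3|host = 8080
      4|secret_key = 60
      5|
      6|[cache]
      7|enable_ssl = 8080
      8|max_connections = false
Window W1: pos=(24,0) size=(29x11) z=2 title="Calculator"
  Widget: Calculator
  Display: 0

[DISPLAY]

               ┃                          0┃       
               ┃┌───┬───┬───┬───┐          ┃       
               ┃│ 7 │ 8 │ 9 │ ÷ │          ┃       
               ┃├───┼───┼───┼───┤          ┃       
               ┃│ 4 │ 5 │ 6 │ × │          ┃━━━━━━┓
               ┃├───┼───┼───┼───┤          ┃      ┃
               ┃│ 1 │ 2 │ 3 │ - │          ┃──────┨
               ┗━━━━━━━━━━━━━━━━━━━━━━━━━━━┛ │ app┃
                       ┃──────────────────────────┃
                       ┃from pathlib import Path  ┃
                       ┃from typing import Any    ┃
                       ┃                          ┃
                       ┃def compute_items(result):┃
                       ┃    logger.info(f"Processi┃
                       ┃    for item in value:    ┃
                       ┗━━━━━━━━━━━━━━━━━━━━━━━━━━┛
                                                   
                                                   
                                                   
                                                   
                                                   


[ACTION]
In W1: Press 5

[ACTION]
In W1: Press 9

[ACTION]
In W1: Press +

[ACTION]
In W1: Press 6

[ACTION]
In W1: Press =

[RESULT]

               ┃                         65┃       
               ┃┌───┬───┬───┬───┐          ┃       
               ┃│ 7 │ 8 │ 9 │ ÷ │          ┃       
               ┃├───┼───┼───┼───┤          ┃       
               ┃│ 4 │ 5 │ 6 │ × │          ┃━━━━━━┓
               ┃├───┼───┼───┼───┤          ┃      ┃
               ┃│ 1 │ 2 │ 3 │ - │          ┃──────┨
               ┗━━━━━━━━━━━━━━━━━━━━━━━━━━━┛ │ app┃
                       ┃──────────────────────────┃
                       ┃from pathlib import Path  ┃
                       ┃from typing import Any    ┃
                       ┃                          ┃
                       ┃def compute_items(result):┃
                       ┃    logger.info(f"Processi┃
                       ┃    for item in value:    ┃
                       ┗━━━━━━━━━━━━━━━━━━━━━━━━━━┛
                                                   
                                                   
                                                   
                                                   
                                                   


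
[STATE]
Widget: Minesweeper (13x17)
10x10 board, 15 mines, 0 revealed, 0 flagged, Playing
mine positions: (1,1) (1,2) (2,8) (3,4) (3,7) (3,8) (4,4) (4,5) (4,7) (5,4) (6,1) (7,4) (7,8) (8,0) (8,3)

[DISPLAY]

■■■■■■■■■■   
■■■■■■■■■■   
■■■■■■■■■■   
■■■■■■■■■■   
■■■■■■■■■■   
■■■■■■■■■■   
■■■■■■■■■■   
■■■■■■■■■■   
■■■■■■■■■■   
■■■■■■■■■■   
             
             
             
             
             
             
             


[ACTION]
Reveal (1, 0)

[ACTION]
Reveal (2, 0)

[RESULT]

■■■■■■■■■■   
1■■■■■■■■■   
1■■■■■■■■■   
■■■■■■■■■■   
■■■■■■■■■■   
■■■■■■■■■■   
■■■■■■■■■■   
■■■■■■■■■■   
■■■■■■■■■■   
■■■■■■■■■■   
             
             
             
             
             
             
             


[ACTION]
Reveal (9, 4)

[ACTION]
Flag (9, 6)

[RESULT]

■■■■■■■■■■   
1■■■■■■■■■   
1■■■■■■■■■   
■■■■■■■■■■   
■■■■■■■■■■   
■■■■■■■■■■   
■■■■■■■■■■   
■■■■■■■■■■   
■■■■■■■■■■   
■■■■1■⚑■■■   
             
             
             
             
             
             
             


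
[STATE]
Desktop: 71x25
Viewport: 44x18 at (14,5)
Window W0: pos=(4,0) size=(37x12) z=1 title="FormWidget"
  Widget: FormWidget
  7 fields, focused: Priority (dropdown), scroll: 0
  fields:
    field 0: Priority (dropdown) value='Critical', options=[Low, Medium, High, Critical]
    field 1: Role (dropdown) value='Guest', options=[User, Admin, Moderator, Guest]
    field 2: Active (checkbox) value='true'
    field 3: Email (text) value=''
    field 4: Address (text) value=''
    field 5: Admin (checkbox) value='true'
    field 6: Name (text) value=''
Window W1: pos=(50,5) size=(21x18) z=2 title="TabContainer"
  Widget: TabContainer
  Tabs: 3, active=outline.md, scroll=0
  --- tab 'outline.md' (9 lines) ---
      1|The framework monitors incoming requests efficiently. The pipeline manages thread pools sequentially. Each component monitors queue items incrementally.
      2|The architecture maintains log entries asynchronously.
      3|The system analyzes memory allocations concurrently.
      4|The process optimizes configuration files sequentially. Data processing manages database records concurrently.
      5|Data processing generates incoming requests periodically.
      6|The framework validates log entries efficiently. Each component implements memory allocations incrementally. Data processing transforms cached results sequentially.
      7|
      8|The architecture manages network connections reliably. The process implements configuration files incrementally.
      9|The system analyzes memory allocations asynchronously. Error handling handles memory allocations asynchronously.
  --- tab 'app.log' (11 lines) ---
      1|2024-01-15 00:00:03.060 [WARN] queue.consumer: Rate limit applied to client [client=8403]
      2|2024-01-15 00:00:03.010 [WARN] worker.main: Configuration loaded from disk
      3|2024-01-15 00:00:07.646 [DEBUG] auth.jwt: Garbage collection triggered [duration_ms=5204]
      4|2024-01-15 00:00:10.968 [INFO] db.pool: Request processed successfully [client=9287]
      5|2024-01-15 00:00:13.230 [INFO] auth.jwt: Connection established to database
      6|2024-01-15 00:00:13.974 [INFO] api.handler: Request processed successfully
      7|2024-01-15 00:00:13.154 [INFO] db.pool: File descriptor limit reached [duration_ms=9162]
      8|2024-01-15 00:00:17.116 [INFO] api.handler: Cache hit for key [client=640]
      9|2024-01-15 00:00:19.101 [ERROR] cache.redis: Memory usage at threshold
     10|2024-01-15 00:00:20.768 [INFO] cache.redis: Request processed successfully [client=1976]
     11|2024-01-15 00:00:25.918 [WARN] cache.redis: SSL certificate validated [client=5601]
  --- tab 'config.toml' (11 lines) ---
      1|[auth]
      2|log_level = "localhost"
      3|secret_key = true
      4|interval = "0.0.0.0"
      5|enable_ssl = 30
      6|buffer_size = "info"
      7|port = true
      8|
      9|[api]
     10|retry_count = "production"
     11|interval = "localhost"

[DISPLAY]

     [x]                  ┃         ┏━━━━━━━
     [                   ]┃         ┃ TabCon
:    [                   ]┃         ┠───────
     [x]                  ┃         ┃[outlin
     [                   ]┃         ┃───────
                          ┃         ┃The fra
━━━━━━━━━━━━━━━━━━━━━━━━━━┛         ┃The arc
                                    ┃The sys
                                    ┃The pro
                                    ┃Data pr
                                    ┃The fra
                                    ┃       
                                    ┃The arc
                                    ┃The sys
                                    ┃       
                                    ┃       
                                    ┃       
                                    ┗━━━━━━━


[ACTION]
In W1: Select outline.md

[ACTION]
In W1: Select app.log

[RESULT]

     [x]                  ┃         ┏━━━━━━━
     [                   ]┃         ┃ TabCon
:    [                   ]┃         ┠───────
     [x]                  ┃         ┃ outlin
     [                   ]┃         ┃───────
                          ┃         ┃2024-01
━━━━━━━━━━━━━━━━━━━━━━━━━━┛         ┃2024-01
                                    ┃2024-01
                                    ┃2024-01
                                    ┃2024-01
                                    ┃2024-01
                                    ┃2024-01
                                    ┃2024-01
                                    ┃2024-01
                                    ┃2024-01
                                    ┃2024-01
                                    ┃       
                                    ┗━━━━━━━


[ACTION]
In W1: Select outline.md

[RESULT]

     [x]                  ┃         ┏━━━━━━━
     [                   ]┃         ┃ TabCon
:    [                   ]┃         ┠───────
     [x]                  ┃         ┃[outlin
     [                   ]┃         ┃───────
                          ┃         ┃The fra
━━━━━━━━━━━━━━━━━━━━━━━━━━┛         ┃The arc
                                    ┃The sys
                                    ┃The pro
                                    ┃Data pr
                                    ┃The fra
                                    ┃       
                                    ┃The arc
                                    ┃The sys
                                    ┃       
                                    ┃       
                                    ┃       
                                    ┗━━━━━━━


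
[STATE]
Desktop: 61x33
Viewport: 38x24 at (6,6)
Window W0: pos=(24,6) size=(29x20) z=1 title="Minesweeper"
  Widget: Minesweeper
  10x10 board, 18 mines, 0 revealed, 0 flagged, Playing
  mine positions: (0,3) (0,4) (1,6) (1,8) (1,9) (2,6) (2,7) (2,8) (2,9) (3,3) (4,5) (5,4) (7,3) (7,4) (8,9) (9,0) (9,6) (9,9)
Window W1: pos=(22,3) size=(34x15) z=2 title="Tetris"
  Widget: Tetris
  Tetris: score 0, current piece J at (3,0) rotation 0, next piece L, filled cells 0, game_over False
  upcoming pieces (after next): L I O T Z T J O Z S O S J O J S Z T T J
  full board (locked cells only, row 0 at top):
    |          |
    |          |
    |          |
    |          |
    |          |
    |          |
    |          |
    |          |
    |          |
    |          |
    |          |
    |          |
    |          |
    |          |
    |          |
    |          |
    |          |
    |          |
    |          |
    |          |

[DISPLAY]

                ┃          │Next:     
                ┃          │  ▒       
                ┃          │▒▒▒       
                ┃          │          
                ┃          │          
                ┃          │          
                ┃          │Score:    
                ┃          │0         
                ┃          │          
                ┃          │          
                ┃          │          
                ┗━━━━━━━━━━━━━━━━━━━━━
                  ┃■■■■■■■■■■         
                  ┃                   
                  ┃                   
                  ┃                   
                  ┃                   
                  ┃                   
                  ┃                   
                  ┗━━━━━━━━━━━━━━━━━━━
                                      
                                      
                                      
                                      


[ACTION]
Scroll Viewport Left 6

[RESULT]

                      ┃          │Next
                      ┃          │  ▒ 
                      ┃          │▒▒▒ 
                      ┃          │    
                      ┃          │    
                      ┃          │    
                      ┃          │Scor
                      ┃          │0   
                      ┃          │    
                      ┃          │    
                      ┃          │    
                      ┗━━━━━━━━━━━━━━━
                        ┃■■■■■■■■■■   
                        ┃             
                        ┃             
                        ┃             
                        ┃             
                        ┃             
                        ┃             
                        ┗━━━━━━━━━━━━━
                                      
                                      
                                      
                                      


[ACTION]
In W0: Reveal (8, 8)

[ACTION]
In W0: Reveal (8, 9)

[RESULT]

                      ┃          │Next
                      ┃          │  ▒ 
                      ┃          │▒▒▒ 
                      ┃          │    
                      ┃          │    
                      ┃          │    
                      ┃          │Scor
                      ┃          │0   
                      ┃          │    
                      ┃          │    
                      ┃          │    
                      ┗━━━━━━━━━━━━━━━
                        ┃✹■■■■■✹■■✹   
                        ┃             
                        ┃             
                        ┃             
                        ┃             
                        ┃             
                        ┃             
                        ┗━━━━━━━━━━━━━
                                      
                                      
                                      
                                      


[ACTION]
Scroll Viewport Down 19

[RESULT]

                      ┃          │    
                      ┃          │    
                      ┃          │    
                      ┃          │Scor
                      ┃          │0   
                      ┃          │    
                      ┃          │    
                      ┃          │    
                      ┗━━━━━━━━━━━━━━━
                        ┃✹■■■■■✹■■✹   
                        ┃             
                        ┃             
                        ┃             
                        ┃             
                        ┃             
                        ┃             
                        ┗━━━━━━━━━━━━━
                                      
                                      
                                      
                                      
                                      
                                      
                                      


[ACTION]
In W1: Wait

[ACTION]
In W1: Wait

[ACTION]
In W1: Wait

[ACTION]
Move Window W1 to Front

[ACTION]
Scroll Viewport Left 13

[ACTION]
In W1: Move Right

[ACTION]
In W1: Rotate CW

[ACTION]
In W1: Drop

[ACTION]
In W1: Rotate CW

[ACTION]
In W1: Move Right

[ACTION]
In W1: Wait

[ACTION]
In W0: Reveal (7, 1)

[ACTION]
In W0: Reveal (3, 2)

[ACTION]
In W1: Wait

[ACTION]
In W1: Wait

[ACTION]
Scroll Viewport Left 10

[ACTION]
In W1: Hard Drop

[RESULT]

                      ┃          │    
                      ┃          │    
                      ┃          │    
                      ┃          │Scor
                      ┃          │0   
                      ┃          │    
                      ┃     ███  │    
                      ┃       █  │    
                      ┗━━━━━━━━━━━━━━━
                        ┃✹■■■■■✹■■✹   
                        ┃             
                        ┃             
                        ┃             
                        ┃             
                        ┃             
                        ┃             
                        ┗━━━━━━━━━━━━━
                                      
                                      
                                      
                                      
                                      
                                      
                                      


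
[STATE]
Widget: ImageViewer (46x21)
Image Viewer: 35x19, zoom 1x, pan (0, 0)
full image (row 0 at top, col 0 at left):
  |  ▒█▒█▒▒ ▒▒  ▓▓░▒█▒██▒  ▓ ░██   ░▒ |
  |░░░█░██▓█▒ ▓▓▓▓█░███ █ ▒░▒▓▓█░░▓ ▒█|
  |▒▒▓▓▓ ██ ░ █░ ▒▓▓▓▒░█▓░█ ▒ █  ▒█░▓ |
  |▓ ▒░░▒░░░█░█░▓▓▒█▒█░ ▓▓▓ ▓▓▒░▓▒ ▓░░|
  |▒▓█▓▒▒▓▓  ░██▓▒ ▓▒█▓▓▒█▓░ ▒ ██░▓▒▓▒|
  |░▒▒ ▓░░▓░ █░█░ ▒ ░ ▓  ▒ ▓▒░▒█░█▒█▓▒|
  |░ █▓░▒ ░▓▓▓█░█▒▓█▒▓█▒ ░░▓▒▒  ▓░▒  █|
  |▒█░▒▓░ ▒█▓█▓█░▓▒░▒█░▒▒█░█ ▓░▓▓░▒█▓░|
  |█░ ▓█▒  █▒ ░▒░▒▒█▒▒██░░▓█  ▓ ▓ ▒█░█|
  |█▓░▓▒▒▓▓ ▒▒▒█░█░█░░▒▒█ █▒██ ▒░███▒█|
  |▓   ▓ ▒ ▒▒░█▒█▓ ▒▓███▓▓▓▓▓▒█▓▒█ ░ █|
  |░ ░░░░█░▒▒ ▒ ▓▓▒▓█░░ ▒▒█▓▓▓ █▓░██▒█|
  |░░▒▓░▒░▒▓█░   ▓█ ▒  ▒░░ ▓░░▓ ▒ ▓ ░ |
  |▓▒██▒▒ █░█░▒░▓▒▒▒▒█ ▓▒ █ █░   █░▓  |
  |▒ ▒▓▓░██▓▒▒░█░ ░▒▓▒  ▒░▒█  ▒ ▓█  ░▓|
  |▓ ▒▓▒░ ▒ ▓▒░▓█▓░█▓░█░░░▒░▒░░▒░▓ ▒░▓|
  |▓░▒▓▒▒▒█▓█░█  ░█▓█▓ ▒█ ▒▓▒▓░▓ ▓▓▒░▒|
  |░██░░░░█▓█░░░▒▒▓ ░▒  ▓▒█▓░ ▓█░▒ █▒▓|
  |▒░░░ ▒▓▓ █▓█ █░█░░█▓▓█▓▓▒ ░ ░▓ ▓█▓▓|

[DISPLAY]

  ▒█▒█▒▒ ▒▒  ▓▓░▒█▒██▒  ▓ ░██   ░▒            
░░░█░██▓█▒ ▓▓▓▓█░███ █ ▒░▒▓▓█░░▓ ▒█           
▒▒▓▓▓ ██ ░ █░ ▒▓▓▓▒░█▓░█ ▒ █  ▒█░▓            
▓ ▒░░▒░░░█░█░▓▓▒█▒█░ ▓▓▓ ▓▓▒░▓▒ ▓░░           
▒▓█▓▒▒▓▓  ░██▓▒ ▓▒█▓▓▒█▓░ ▒ ██░▓▒▓▒           
░▒▒ ▓░░▓░ █░█░ ▒ ░ ▓  ▒ ▓▒░▒█░█▒█▓▒           
░ █▓░▒ ░▓▓▓█░█▒▓█▒▓█▒ ░░▓▒▒  ▓░▒  █           
▒█░▒▓░ ▒█▓█▓█░▓▒░▒█░▒▒█░█ ▓░▓▓░▒█▓░           
█░ ▓█▒  █▒ ░▒░▒▒█▒▒██░░▓█  ▓ ▓ ▒█░█           
█▓░▓▒▒▓▓ ▒▒▒█░█░█░░▒▒█ █▒██ ▒░███▒█           
▓   ▓ ▒ ▒▒░█▒█▓ ▒▓███▓▓▓▓▓▒█▓▒█ ░ █           
░ ░░░░█░▒▒ ▒ ▓▓▒▓█░░ ▒▒█▓▓▓ █▓░██▒█           
░░▒▓░▒░▒▓█░   ▓█ ▒  ▒░░ ▓░░▓ ▒ ▓ ░            
▓▒██▒▒ █░█░▒░▓▒▒▒▒█ ▓▒ █ █░   █░▓             
▒ ▒▓▓░██▓▒▒░█░ ░▒▓▒  ▒░▒█  ▒ ▓█  ░▓           
▓ ▒▓▒░ ▒ ▓▒░▓█▓░█▓░█░░░▒░▒░░▒░▓ ▒░▓           
▓░▒▓▒▒▒█▓█░█  ░█▓█▓ ▒█ ▒▓▒▓░▓ ▓▓▒░▒           
░██░░░░█▓█░░░▒▒▓ ░▒  ▓▒█▓░ ▓█░▒ █▒▓           
▒░░░ ▒▓▓ █▓█ █░█░░█▓▓█▓▓▒ ░ ░▓ ▓█▓▓           
                                              
                                              


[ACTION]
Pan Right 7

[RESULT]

▒ ▒▒  ▓▓░▒█▒██▒  ▓ ░██   ░▒                   
▓█▒ ▓▓▓▓█░███ █ ▒░▒▓▓█░░▓ ▒█                  
█ ░ █░ ▒▓▓▓▒░█▓░█ ▒ █  ▒█░▓                   
░░█░█░▓▓▒█▒█░ ▓▓▓ ▓▓▒░▓▒ ▓░░                  
▓  ░██▓▒ ▓▒█▓▓▒█▓░ ▒ ██░▓▒▓▒                  
▓░ █░█░ ▒ ░ ▓  ▒ ▓▒░▒█░█▒█▓▒                  
░▓▓▓█░█▒▓█▒▓█▒ ░░▓▒▒  ▓░▒  █                  
▒█▓█▓█░▓▒░▒█░▒▒█░█ ▓░▓▓░▒█▓░                  
 █▒ ░▒░▒▒█▒▒██░░▓█  ▓ ▓ ▒█░█                  
▓ ▒▒▒█░█░█░░▒▒█ █▒██ ▒░███▒█                  
 ▒▒░█▒█▓ ▒▓███▓▓▓▓▓▒█▓▒█ ░ █                  
░▒▒ ▒ ▓▓▒▓█░░ ▒▒█▓▓▓ █▓░██▒█                  
▒▓█░   ▓█ ▒  ▒░░ ▓░░▓ ▒ ▓ ░                   
█░█░▒░▓▒▒▒▒█ ▓▒ █ █░   █░▓                    
█▓▒▒░█░ ░▒▓▒  ▒░▒█  ▒ ▓█  ░▓                  
▒ ▓▒░▓█▓░█▓░█░░░▒░▒░░▒░▓ ▒░▓                  
█▓█░█  ░█▓█▓ ▒█ ▒▓▒▓░▓ ▓▓▒░▒                  
█▓█░░░▒▒▓ ░▒  ▓▒█▓░ ▓█░▒ █▒▓                  
▓ █▓█ █░█░░█▓▓█▓▓▒ ░ ░▓ ▓█▓▓                  
                                              
                                              


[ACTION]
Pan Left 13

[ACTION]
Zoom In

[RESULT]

    ▒▒██▒▒██▒▒▒▒  ▒▒▒▒    ▓▓▓▓░░▒▒██▒▒████▒▒  
    ▒▒██▒▒██▒▒▒▒  ▒▒▒▒    ▓▓▓▓░░▒▒██▒▒████▒▒  
░░░░░░██░░████▓▓██▒▒  ▓▓▓▓▓▓▓▓██░░██████  ██  
░░░░░░██░░████▓▓██▒▒  ▓▓▓▓▓▓▓▓██░░██████  ██  
▒▒▒▒▓▓▓▓▓▓  ████  ░░  ██░░  ▒▒▓▓▓▓▓▓▒▒░░██▓▓░░
▒▒▒▒▓▓▓▓▓▓  ████  ░░  ██░░  ▒▒▓▓▓▓▓▓▒▒░░██▓▓░░
▓▓  ▒▒░░░░▒▒░░░░░░██░░██░░▓▓▓▓▒▒██▒▒██░░  ▓▓▓▓
▓▓  ▒▒░░░░▒▒░░░░░░██░░██░░▓▓▓▓▒▒██▒▒██░░  ▓▓▓▓
▒▒▓▓██▓▓▒▒▒▒▓▓▓▓    ░░████▓▓▒▒  ▓▓▒▒██▓▓▓▓▒▒██
▒▒▓▓██▓▓▒▒▒▒▓▓▓▓    ░░████▓▓▒▒  ▓▓▒▒██▓▓▓▓▒▒██
░░▒▒▒▒  ▓▓░░░░▓▓░░  ██░░██░░  ▒▒  ░░  ▓▓    ▒▒
░░▒▒▒▒  ▓▓░░░░▓▓░░  ██░░██░░  ▒▒  ░░  ▓▓    ▒▒
░░  ██▓▓░░▒▒  ░░▓▓▓▓▓▓██░░██▒▒▓▓██▒▒▓▓██▒▒  ░░
░░  ██▓▓░░▒▒  ░░▓▓▓▓▓▓██░░██▒▒▓▓██▒▒▓▓██▒▒  ░░
▒▒██░░▒▒▓▓░░  ▒▒██▓▓██▓▓██░░▓▓▒▒░░▒▒██░░▒▒▒▒██
▒▒██░░▒▒▓▓░░  ▒▒██▓▓██▓▓██░░▓▓▒▒░░▒▒██░░▒▒▒▒██
██░░  ▓▓██▒▒    ██▒▒  ░░▒▒░░▒▒▒▒██▒▒▒▒████░░░░
██░░  ▓▓██▒▒    ██▒▒  ░░▒▒░░▒▒▒▒██▒▒▒▒████░░░░
██▓▓░░▓▓▒▒▒▒▓▓▓▓  ▒▒▒▒▒▒██░░██░░██░░░░▒▒▒▒██  
██▓▓░░▓▓▒▒▒▒▓▓▓▓  ▒▒▒▒▒▒██░░██░░██░░░░▒▒▒▒██  
▓▓      ▓▓  ▒▒  ▒▒▒▒░░██▒▒██▓▓  ▒▒▓▓██████▓▓▓▓


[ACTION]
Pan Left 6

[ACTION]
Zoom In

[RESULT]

      ▒▒▒███▒▒▒███▒▒▒▒▒▒   ▒▒▒▒▒▒      ▓▓▓▓▓▓░
      ▒▒▒███▒▒▒███▒▒▒▒▒▒   ▒▒▒▒▒▒      ▓▓▓▓▓▓░
      ▒▒▒███▒▒▒███▒▒▒▒▒▒   ▒▒▒▒▒▒      ▓▓▓▓▓▓░
░░░░░░░░░███░░░██████▓▓▓███▒▒▒   ▓▓▓▓▓▓▓▓▓▓▓▓█
░░░░░░░░░███░░░██████▓▓▓███▒▒▒   ▓▓▓▓▓▓▓▓▓▓▓▓█
░░░░░░░░░███░░░██████▓▓▓███▒▒▒   ▓▓▓▓▓▓▓▓▓▓▓▓█
▒▒▒▒▒▒▓▓▓▓▓▓▓▓▓   ██████   ░░░   ███░░░   ▒▒▒▓
▒▒▒▒▒▒▓▓▓▓▓▓▓▓▓   ██████   ░░░   ███░░░   ▒▒▒▓
▒▒▒▒▒▒▓▓▓▓▓▓▓▓▓   ██████   ░░░   ███░░░   ▒▒▒▓
▓▓▓   ▒▒▒░░░░░░▒▒▒░░░░░░░░░███░░░███░░░▓▓▓▓▓▓▒
▓▓▓   ▒▒▒░░░░░░▒▒▒░░░░░░░░░███░░░███░░░▓▓▓▓▓▓▒
▓▓▓   ▒▒▒░░░░░░▒▒▒░░░░░░░░░███░░░███░░░▓▓▓▓▓▓▒
▒▒▒▓▓▓███▓▓▓▒▒▒▒▒▒▓▓▓▓▓▓      ░░░██████▓▓▓▒▒▒ 
▒▒▒▓▓▓███▓▓▓▒▒▒▒▒▒▓▓▓▓▓▓      ░░░██████▓▓▓▒▒▒ 
▒▒▒▓▓▓███▓▓▓▒▒▒▒▒▒▓▓▓▓▓▓      ░░░██████▓▓▓▒▒▒ 
░░░▒▒▒▒▒▒   ▓▓▓░░░░░░▓▓▓░░░   ███░░░███░░░   ▒
░░░▒▒▒▒▒▒   ▓▓▓░░░░░░▓▓▓░░░   ███░░░███░░░   ▒
░░░▒▒▒▒▒▒   ▓▓▓░░░░░░▓▓▓░░░   ███░░░███░░░   ▒
░░░   ███▓▓▓░░░▒▒▒   ░░░▓▓▓▓▓▓▓▓▓███░░░███▒▒▒▓
░░░   ███▓▓▓░░░▒▒▒   ░░░▓▓▓▓▓▓▓▓▓███░░░███▒▒▒▓
░░░   ███▓▓▓░░░▒▒▒   ░░░▓▓▓▓▓▓▓▓▓███░░░███▒▒▒▓
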